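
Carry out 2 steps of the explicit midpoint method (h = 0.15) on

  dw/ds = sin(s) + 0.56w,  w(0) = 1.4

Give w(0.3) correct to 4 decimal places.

1.7024

Midpoint: k1 = f(s_n, w_n); k2 = f(s_n + h/2, w_n + (h/2)·k1); w_{n+1} = w_n + h·k2.
s=0.000000, w=1.400000:
  k1 = f(0.000000, 1.400000) = 0.784000
  k2 = f(0.075000, 1.458800) = 0.891858
  w ← 1.400000 + 0.15·0.891858 = 1.533779
s=0.150000, w=1.533779:
  k1 = f(0.150000, 1.533779) = 1.008354
  k2 = f(0.225000, 1.609405) = 1.124373
  w ← 1.533779 + 0.15·1.124373 = 1.702435
w(0.3) ≈ 1.7024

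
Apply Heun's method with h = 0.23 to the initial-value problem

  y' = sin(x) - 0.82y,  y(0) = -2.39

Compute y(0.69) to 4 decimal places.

Heun: k1 = f(x_n, y_n); k2 = f(x_n + h, y_n + h·k1); y_{n+1} = y_n + (h/2)·(k1 + k2).
x=0.000000, y=-2.390000:
  k1 = f(0.000000, -2.390000) = 1.959800
  k2 = f(0.230000, -1.939246) = 1.818159
  y ← -2.390000 + (0.23/2)·(1.959800 + 1.818159) = -1.955535
x=0.230000, y=-1.955535:
  k1 = f(0.230000, -1.955535) = 1.831516
  k2 = f(0.460000, -1.534286) = 1.702063
  y ← -1.955535 + (0.23/2)·(1.831516 + 1.702063) = -1.549173
x=0.460000, y=-1.549173:
  k1 = f(0.460000, -1.549173) = 1.714270
  k2 = f(0.690000, -1.154891) = 1.583548
  y ← -1.549173 + (0.23/2)·(1.714270 + 1.583548) = -1.169924
y(0.69) ≈ -1.1699

-1.1699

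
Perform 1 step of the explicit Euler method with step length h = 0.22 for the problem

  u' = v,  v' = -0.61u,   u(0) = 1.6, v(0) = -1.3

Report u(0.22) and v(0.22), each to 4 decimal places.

1.3140, -1.5147

Euler on (u,v): u_{n+1} = u_n + h·u', v_{n+1} = v_n + h·v'.
0.000000: (1.600000, -1.300000); f=(-1.300000, -0.976000) → (1.314000, -1.514720)
(u(0.22), v(0.22)) ≈ (1.3140, -1.5147)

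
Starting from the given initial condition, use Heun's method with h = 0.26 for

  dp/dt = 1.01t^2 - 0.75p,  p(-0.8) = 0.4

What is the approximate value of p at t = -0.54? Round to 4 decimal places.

0.4355

Heun: k1 = f(t_n, p_n); k2 = f(t_n + h, p_n + h·k1); p_{n+1} = p_n + (h/2)·(k1 + k2).
t=-0.800000, p=0.400000:
  k1 = f(-0.800000, 0.400000) = 0.346400
  k2 = f(-0.540000, 0.490064) = -0.073032
  p ← 0.400000 + (0.26/2)·(0.346400 + (-0.073032)) = 0.435538
p(-0.54) ≈ 0.4355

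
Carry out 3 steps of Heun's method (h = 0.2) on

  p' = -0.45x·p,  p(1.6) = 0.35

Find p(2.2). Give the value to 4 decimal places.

Heun: k1 = f(x_n, p_n); k2 = f(x_n + h, p_n + h·k1); p_{n+1} = p_n + (h/2)·(k1 + k2).
x=1.600000, p=0.350000:
  k1 = f(1.600000, 0.350000) = -0.252000
  k2 = f(1.800000, 0.299600) = -0.242676
  p ← 0.350000 + (0.2/2)·(-0.252000 + (-0.242676)) = 0.300532
x=1.800000, p=0.300532:
  k1 = f(1.800000, 0.300532) = -0.243431
  k2 = f(2.000000, 0.251846) = -0.226662
  p ← 0.300532 + (0.2/2)·(-0.243431 + (-0.226662)) = 0.253523
x=2.000000, p=0.253523:
  k1 = f(2.000000, 0.253523) = -0.228171
  k2 = f(2.200000, 0.207889) = -0.205810
  p ← 0.253523 + (0.2/2)·(-0.228171 + (-0.205810)) = 0.210125
p(2.2) ≈ 0.2101

0.2101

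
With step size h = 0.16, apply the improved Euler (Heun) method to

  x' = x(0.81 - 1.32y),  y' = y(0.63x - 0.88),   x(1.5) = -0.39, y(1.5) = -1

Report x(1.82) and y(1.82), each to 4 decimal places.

-0.7120, -0.6791

Heun on (x,y): k1 = f(t_n, state_n); k2 = f(t_n + h, state_n + h·k1); state_{n+1} = state_n + (h/2)·(k1 + k2).
1.500000: (-0.390000, -1.000000)
  k1 = (-0.830700, 1.125700)
  predictor → (-0.522912, -0.819888)
  k2 = (-0.989481, 0.991601)
  → (-0.535615, -0.830616)
1.660000: (-0.535615, -0.830616)
  k1 = (-1.021102, 1.011223)
  predictor → (-0.698991, -0.668820)
  k2 = (-1.183282, 0.883086)
  → (-0.711965, -0.679071)
(x(1.82), y(1.82)) ≈ (-0.7120, -0.6791)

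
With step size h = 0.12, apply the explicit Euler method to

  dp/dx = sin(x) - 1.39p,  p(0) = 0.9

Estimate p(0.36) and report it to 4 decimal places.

Euler: p_{n+1} = p_n + h·f(x_n, p_n).
x=0.000000, p=0.900000: f=-1.251000 → p ← 0.900000 + 0.12·(-1.251000) = 0.749880
x=0.120000, p=0.749880: f=-0.922621 → p ← 0.749880 + 0.12·(-0.922621) = 0.639165
x=0.240000, p=0.639165: f=-0.650737 → p ← 0.639165 + 0.12·(-0.650737) = 0.561077
p(0.36) ≈ 0.5611

0.5611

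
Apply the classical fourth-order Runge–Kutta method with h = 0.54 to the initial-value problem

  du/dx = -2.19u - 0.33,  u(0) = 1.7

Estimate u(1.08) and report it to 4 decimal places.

0.0418

RK4: k1 = f(x_n, u_n); k2 = f(x_n + h/2, u_n + (h/2)·k1); k3 = f(x_n + h/2, u_n + (h/2)·k2); k4 = f(x_n + h, u_n + h·k3); u_{n+1} = u_n + (h/6)·(k1 + 2k2 + 2k3 + k4).
x=0.000000, u=1.700000:
  k1 = f(0.000000, 1.700000) = -4.053000
  k2 = f(0.270000, 0.605690) = -1.656461
  k3 = f(0.270000, 1.252756) = -3.073535
  k4 = f(0.540000, 0.040291) = -0.418238
  u ← 1.700000 + (0.54/6)·(k1 + 2k2 + 2k3 + k4) = 0.446189
x=0.540000, u=0.446189:
  k1 = f(0.540000, 0.446189) = -1.307155
  k2 = f(0.810000, 0.093258) = -0.534234
  k3 = f(0.810000, 0.301946) = -0.991262
  k4 = f(1.080000, -0.089092) = -0.134888
  u ← 0.446189 + (0.54/6)·(k1 + 2k2 + 2k3 + k4) = 0.041816
u(1.08) ≈ 0.0418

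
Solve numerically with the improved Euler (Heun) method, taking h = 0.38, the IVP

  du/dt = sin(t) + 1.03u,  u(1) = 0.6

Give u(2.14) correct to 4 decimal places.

Heun: k1 = f(t_n, u_n); k2 = f(t_n + h, u_n + h·k1); u_{n+1} = u_n + (h/2)·(k1 + k2).
t=1.000000, u=0.600000:
  k1 = f(1.000000, 0.600000) = 1.459471
  k2 = f(1.380000, 1.154599) = 2.171090
  u ← 0.600000 + (0.38/2)·(1.459471 + 2.171090) = 1.289807
t=1.380000, u=1.289807:
  k1 = f(1.380000, 1.289807) = 2.310354
  k2 = f(1.760000, 2.167741) = 3.214928
  u ← 1.289807 + (0.38/2)·(2.310354 + 3.214928) = 2.339610
t=1.760000, u=2.339610:
  k1 = f(1.760000, 2.339610) = 3.391953
  k2 = f(2.140000, 3.628552) = 4.579739
  u ← 2.339610 + (0.38/2)·(3.391953 + 4.579739) = 3.854232
u(2.14) ≈ 3.8542

3.8542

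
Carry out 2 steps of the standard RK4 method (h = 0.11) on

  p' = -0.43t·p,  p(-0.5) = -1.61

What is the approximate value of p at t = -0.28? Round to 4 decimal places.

RK4: k1 = f(t_n, p_n); k2 = f(t_n + h/2, p_n + (h/2)·k1); k3 = f(t_n + h/2, p_n + (h/2)·k2); k4 = f(t_n + h, p_n + h·k3); p_{n+1} = p_n + (h/6)·(k1 + 2k2 + 2k3 + k4).
t=-0.500000, p=-1.610000:
  k1 = f(-0.500000, -1.610000) = -0.346150
  k2 = f(-0.445000, -1.629038) = -0.311716
  k3 = f(-0.445000, -1.627144) = -0.311354
  k4 = f(-0.390000, -1.644249) = -0.275741
  p ← -1.610000 + (0.11/6)·(k1 + 2k2 + 2k3 + k4) = -1.644247
t=-0.390000, p=-1.644247:
  k1 = f(-0.390000, -1.644247) = -0.275740
  k2 = f(-0.335000, -1.659413) = -0.239038
  k3 = f(-0.335000, -1.657394) = -0.238748
  k4 = f(-0.280000, -1.670509) = -0.201129
  p ← -1.644247 + (0.11/6)·(k1 + 2k2 + 2k3 + k4) = -1.670509
p(-0.28) ≈ -1.6705

-1.6705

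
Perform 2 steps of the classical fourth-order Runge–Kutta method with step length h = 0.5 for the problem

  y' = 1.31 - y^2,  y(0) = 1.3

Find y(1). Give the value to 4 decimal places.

1.1609

RK4: k1 = f(s_n, y_n); k2 = f(s_n + h/2, y_n + (h/2)·k1); k3 = f(s_n + h/2, y_n + (h/2)·k2); k4 = f(s_n + h, y_n + h·k3); y_{n+1} = y_n + (h/6)·(k1 + 2k2 + 2k3 + k4).
s=0.000000, y=1.300000:
  k1 = f(0.000000, 1.300000) = -0.380000
  k2 = f(0.250000, 1.205000) = -0.142025
  k3 = f(0.250000, 1.264494) = -0.288944
  k4 = f(0.500000, 1.155528) = -0.025244
  y ← 1.300000 + (0.5/6)·(k1 + 2k2 + 2k3 + k4) = 1.194401
s=0.500000, y=1.194401:
  k1 = f(0.500000, 1.194401) = -0.116595
  k2 = f(0.750000, 1.165253) = -0.047814
  k3 = f(0.750000, 1.182448) = -0.088183
  k4 = f(1.000000, 1.150310) = -0.013213
  y ← 1.194401 + (0.5/6)·(k1 + 2k2 + 2k3 + k4) = 1.160918
y(1) ≈ 1.1609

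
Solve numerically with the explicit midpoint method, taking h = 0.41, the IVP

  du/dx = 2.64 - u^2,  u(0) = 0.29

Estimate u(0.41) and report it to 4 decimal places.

1.1008

Midpoint: k1 = f(x_n, u_n); k2 = f(x_n + h/2, u_n + (h/2)·k1); u_{n+1} = u_n + h·k2.
x=0.000000, u=0.290000:
  k1 = f(0.000000, 0.290000) = 2.555900
  k2 = f(0.205000, 0.813959) = 1.977470
  u ← 0.290000 + 0.41·1.977470 = 1.100763
u(0.41) ≈ 1.1008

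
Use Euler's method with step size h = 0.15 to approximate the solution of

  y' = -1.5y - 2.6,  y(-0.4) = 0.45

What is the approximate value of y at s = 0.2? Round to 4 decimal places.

-0.9457

Euler: y_{n+1} = y_n + h·f(s_n, y_n).
s=-0.400000, y=0.450000: f=-3.275000 → y ← 0.450000 + 0.15·(-3.275000) = -0.041250
s=-0.250000, y=-0.041250: f=-2.538125 → y ← -0.041250 + 0.15·(-2.538125) = -0.421969
s=-0.100000, y=-0.421969: f=-1.967047 → y ← -0.421969 + 0.15·(-1.967047) = -0.717026
s=0.050000, y=-0.717026: f=-1.524461 → y ← -0.717026 + 0.15·(-1.524461) = -0.945695
y(0.2) ≈ -0.9457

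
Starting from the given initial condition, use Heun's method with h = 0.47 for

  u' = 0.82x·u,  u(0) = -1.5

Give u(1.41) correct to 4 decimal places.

Heun: k1 = f(x_n, u_n); k2 = f(x_n + h, u_n + h·k1); u_{n+1} = u_n + (h/2)·(k1 + k2).
x=0.000000, u=-1.500000:
  k1 = f(0.000000, -1.500000) = 0.000000
  k2 = f(0.470000, -1.500000) = -0.578100
  u ← -1.500000 + (0.47/2)·(0.000000 + (-0.578100)) = -1.635854
x=0.470000, u=-1.635854:
  k1 = f(0.470000, -1.635854) = -0.630458
  k2 = f(0.940000, -1.932169) = -1.489316
  u ← -1.635854 + (0.47/2)·(-0.630458 + (-1.489316)) = -2.134000
x=0.940000, u=-2.134000:
  k1 = f(0.940000, -2.134000) = -1.644887
  k2 = f(1.410000, -2.907097) = -3.361186
  u ← -2.134000 + (0.47/2)·(-1.644887 + (-3.361186)) = -3.310428
u(1.41) ≈ -3.3104

-3.3104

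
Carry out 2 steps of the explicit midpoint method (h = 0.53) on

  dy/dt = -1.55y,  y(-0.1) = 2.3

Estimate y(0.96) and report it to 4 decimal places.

0.6122

Midpoint: k1 = f(t_n, y_n); k2 = f(t_n + h/2, y_n + (h/2)·k1); y_{n+1} = y_n + h·k2.
t=-0.100000, y=2.300000:
  k1 = f(-0.100000, 2.300000) = -3.565000
  k2 = f(0.165000, 1.355275) = -2.100676
  y ← 2.300000 + 0.53·(-2.100676) = 1.186642
t=0.430000, y=1.186642:
  k1 = f(0.430000, 1.186642) = -1.839294
  k2 = f(0.695000, 0.699229) = -1.083804
  y ← 1.186642 + 0.53·(-1.083804) = 0.612225
y(0.96) ≈ 0.6122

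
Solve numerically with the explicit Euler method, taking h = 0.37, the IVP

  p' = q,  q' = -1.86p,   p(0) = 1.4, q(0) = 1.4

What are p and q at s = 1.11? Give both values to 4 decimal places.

Euler on (p,q): p_{n+1} = p_n + h·p', q_{n+1} = q_n + h·q'.
0.000000: (1.400000, 1.400000); f=(1.400000, -2.604000) → (1.918000, 0.436520)
0.370000: (1.918000, 0.436520); f=(0.436520, -3.567480) → (2.079512, -0.883448)
0.740000: (2.079512, -0.883448); f=(-0.883448, -3.867893) → (1.752637, -2.314568)
(p(1.11), q(1.11)) ≈ (1.7526, -2.3146)

1.7526, -2.3146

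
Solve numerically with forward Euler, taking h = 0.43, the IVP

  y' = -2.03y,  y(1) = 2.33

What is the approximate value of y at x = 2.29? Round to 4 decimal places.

0.0048

Euler: y_{n+1} = y_n + h·f(x_n, y_n).
x=1.000000, y=2.330000: f=-4.729900 → y ← 2.330000 + 0.43·(-4.729900) = 0.296143
x=1.430000, y=0.296143: f=-0.601170 → y ← 0.296143 + 0.43·(-0.601170) = 0.037640
x=1.860000, y=0.037640: f=-0.076409 → y ← 0.037640 + 0.43·(-0.076409) = 0.004784
y(2.29) ≈ 0.0048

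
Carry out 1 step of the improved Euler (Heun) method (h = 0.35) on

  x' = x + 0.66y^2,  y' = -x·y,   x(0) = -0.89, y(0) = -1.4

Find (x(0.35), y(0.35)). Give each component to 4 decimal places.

Heun on (x,y): k1 = f(t_n, state_n); k2 = f(t_n + h, state_n + h·k1); state_{n+1} = state_n + (h/2)·(k1 + k2).
0.000000: (-0.890000, -1.400000)
  k1 = (0.403600, -1.246000)
  predictor → (-0.748740, -1.836100)
  k2 = (1.476294, -1.374762)
  → (-0.561019, -1.858633)
(x(0.35), y(0.35)) ≈ (-0.5610, -1.8586)

-0.5610, -1.8586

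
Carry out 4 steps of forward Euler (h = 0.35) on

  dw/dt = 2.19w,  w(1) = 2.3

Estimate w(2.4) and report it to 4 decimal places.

Euler: w_{n+1} = w_n + h·f(t_n, w_n).
t=1.000000, w=2.300000: f=5.037000 → w ← 2.300000 + 0.35·5.037000 = 4.062950
t=1.350000, w=4.062950: f=8.897861 → w ← 4.062950 + 0.35·8.897861 = 7.177201
t=1.700000, w=7.177201: f=15.718071 → w ← 7.177201 + 0.35·15.718071 = 12.678526
t=2.050000, w=12.678526: f=27.765972 → w ← 12.678526 + 0.35·27.765972 = 22.396616
w(2.4) ≈ 22.3966

22.3966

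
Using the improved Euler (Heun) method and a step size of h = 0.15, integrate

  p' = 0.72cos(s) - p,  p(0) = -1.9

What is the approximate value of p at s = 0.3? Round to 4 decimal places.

Heun: k1 = f(s_n, p_n); k2 = f(s_n + h, p_n + h·k1); p_{n+1} = p_n + (h/2)·(k1 + k2).
s=0.000000, p=-1.900000:
  k1 = f(0.000000, -1.900000) = 2.620000
  k2 = f(0.150000, -1.507000) = 2.218915
  p ← -1.900000 + (0.15/2)·(2.620000 + 2.218915) = -1.537081
s=0.150000, p=-1.537081:
  k1 = f(0.150000, -1.537081) = 2.248997
  k2 = f(0.300000, -1.199732) = 1.887574
  p ← -1.537081 + (0.15/2)·(2.248997 + 1.887574) = -1.226839
p(0.3) ≈ -1.2268

-1.2268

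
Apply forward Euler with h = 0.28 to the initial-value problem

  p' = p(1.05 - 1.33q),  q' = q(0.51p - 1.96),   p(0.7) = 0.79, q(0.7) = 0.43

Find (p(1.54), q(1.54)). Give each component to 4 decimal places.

Euler on (p,q): p_{n+1} = p_n + h·p', q_{n+1} = q_n + h·q'.
0.700000: (0.790000, 0.430000); f=(0.377699, -0.669553) → (0.895756, 0.242525)
0.980000: (0.895756, 0.242525); f=(0.651610, -0.364555) → (1.078206, 0.140450)
1.260000: (1.078206, 0.140450); f=(0.930710, -0.198050) → (1.338805, 0.084996)
(p(1.54), q(1.54)) ≈ (1.3388, 0.0850)

1.3388, 0.0850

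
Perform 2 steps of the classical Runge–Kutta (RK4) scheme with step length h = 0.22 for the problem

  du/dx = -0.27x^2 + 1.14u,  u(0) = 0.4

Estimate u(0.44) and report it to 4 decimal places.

RK4: k1 = f(x_n, u_n); k2 = f(x_n + h/2, u_n + (h/2)·k1); k3 = f(x_n + h/2, u_n + (h/2)·k2); k4 = f(x_n + h, u_n + h·k3); u_{n+1} = u_n + (h/6)·(k1 + 2k2 + 2k3 + k4).
x=0.000000, u=0.400000:
  k1 = f(0.000000, 0.400000) = 0.456000
  k2 = f(0.110000, 0.450160) = 0.509915
  k3 = f(0.110000, 0.456091) = 0.516676
  k4 = f(0.220000, 0.513669) = 0.572514
  u ← 0.400000 + (0.22/6)·(k1 + 2k2 + 2k3 + k4) = 0.512996
x=0.220000, u=0.512996:
  k1 = f(0.220000, 0.512996) = 0.571747
  k2 = f(0.330000, 0.575888) = 0.627109
  k3 = f(0.330000, 0.581978) = 0.634051
  k4 = f(0.440000, 0.652487) = 0.691563
  u ← 0.512996 + (0.22/6)·(k1 + 2k2 + 2k3 + k4) = 0.651802
u(0.44) ≈ 0.6518

0.6518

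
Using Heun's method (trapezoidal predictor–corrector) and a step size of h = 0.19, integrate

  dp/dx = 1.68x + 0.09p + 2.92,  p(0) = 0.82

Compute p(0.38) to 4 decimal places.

2.0996

Heun: k1 = f(x_n, p_n); k2 = f(x_n + h, p_n + h·k1); p_{n+1} = p_n + (h/2)·(k1 + k2).
x=0.000000, p=0.820000:
  k1 = f(0.000000, 0.820000) = 2.993800
  k2 = f(0.190000, 1.388822) = 3.364194
  p ← 0.820000 + (0.19/2)·(2.993800 + 3.364194) = 1.424009
x=0.190000, p=1.424009:
  k1 = f(0.190000, 1.424009) = 3.367361
  k2 = f(0.380000, 2.063808) = 3.744143
  p ← 1.424009 + (0.19/2)·(3.367361 + 3.744143) = 2.099602
p(0.38) ≈ 2.0996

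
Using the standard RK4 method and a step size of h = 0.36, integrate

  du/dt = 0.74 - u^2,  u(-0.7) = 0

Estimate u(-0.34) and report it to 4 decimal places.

RK4: k1 = f(t_n, u_n); k2 = f(t_n + h/2, u_n + (h/2)·k1); k3 = f(t_n + h/2, u_n + (h/2)·k2); k4 = f(t_n + h, u_n + h·k3); u_{n+1} = u_n + (h/6)·(k1 + 2k2 + 2k3 + k4).
t=-0.700000, u=0.000000:
  k1 = f(-0.700000, 0.000000) = 0.740000
  k2 = f(-0.520000, 0.133200) = 0.722258
  k3 = f(-0.520000, 0.130006) = 0.723098
  k4 = f(-0.340000, 0.260315) = 0.672236
  u ← 0.000000 + (0.36/6)·(k1 + 2k2 + 2k3 + k4) = 0.258177
u(-0.34) ≈ 0.2582

0.2582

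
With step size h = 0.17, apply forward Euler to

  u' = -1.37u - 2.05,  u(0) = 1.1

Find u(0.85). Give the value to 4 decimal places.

Euler: u_{n+1} = u_n + h·f(x_n, u_n).
x=0.000000, u=1.100000: f=-3.557000 → u ← 1.100000 + 0.17·(-3.557000) = 0.495310
x=0.170000, u=0.495310: f=-2.728575 → u ← 0.495310 + 0.17·(-2.728575) = 0.031452
x=0.340000, u=0.031452: f=-2.093090 → u ← 0.031452 + 0.17·(-2.093090) = -0.324373
x=0.510000, u=-0.324373: f=-1.605609 → u ← -0.324373 + 0.17·(-1.605609) = -0.597326
x=0.680000, u=-0.597326: f=-1.231663 → u ← -0.597326 + 0.17·(-1.231663) = -0.806709
u(0.85) ≈ -0.8067

-0.8067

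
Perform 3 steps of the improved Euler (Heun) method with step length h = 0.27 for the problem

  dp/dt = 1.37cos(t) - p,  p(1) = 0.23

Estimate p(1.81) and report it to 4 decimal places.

Heun: k1 = f(t_n, p_n); k2 = f(t_n + h, p_n + h·k1); p_{n+1} = p_n + (h/2)·(k1 + k2).
t=1.000000, p=0.230000:
  k1 = f(1.000000, 0.230000) = 0.510214
  k2 = f(1.270000, 0.367758) = 0.038147
  p ← 0.230000 + (0.27/2)·(0.510214 + 0.038147) = 0.304029
t=1.270000, p=0.304029:
  k1 = f(1.270000, 0.304029) = 0.101876
  k2 = f(1.540000, 0.331535) = -0.289351
  p ← 0.304029 + (0.27/2)·(0.101876 + (-0.289351)) = 0.278720
t=1.540000, p=0.278720:
  k1 = f(1.540000, 0.278720) = -0.236535
  k2 = f(1.810000, 0.214855) = -0.539448
  p ← 0.278720 + (0.27/2)·(-0.236535 + (-0.539448)) = 0.173962
p(1.81) ≈ 0.1740

0.1740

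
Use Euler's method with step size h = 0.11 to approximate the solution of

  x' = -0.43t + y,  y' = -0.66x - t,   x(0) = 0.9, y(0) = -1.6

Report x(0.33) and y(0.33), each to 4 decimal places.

Euler on (x,y): x_{n+1} = x_n + h·x', y_{n+1} = y_n + h·y'.
0.000000: (0.900000, -1.600000); f=(-1.600000, -0.594000) → (0.724000, -1.665340)
0.110000: (0.724000, -1.665340); f=(-1.712640, -0.587840) → (0.535610, -1.730002)
0.220000: (0.535610, -1.730002); f=(-1.824602, -0.573502) → (0.334903, -1.793088)
(x(0.33), y(0.33)) ≈ (0.3349, -1.7931)

0.3349, -1.7931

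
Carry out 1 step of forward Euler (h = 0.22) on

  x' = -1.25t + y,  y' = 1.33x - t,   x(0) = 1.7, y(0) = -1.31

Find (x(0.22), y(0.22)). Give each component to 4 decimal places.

1.4118, -0.8126

Euler on (x,y): x_{n+1} = x_n + h·x', y_{n+1} = y_n + h·y'.
0.000000: (1.700000, -1.310000); f=(-1.310000, 2.261000) → (1.411800, -0.812580)
(x(0.22), y(0.22)) ≈ (1.4118, -0.8126)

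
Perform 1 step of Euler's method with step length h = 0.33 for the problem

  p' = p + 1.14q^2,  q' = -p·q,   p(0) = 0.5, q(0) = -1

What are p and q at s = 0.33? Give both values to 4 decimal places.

Euler on (p,q): p_{n+1} = p_n + h·p', q_{n+1} = q_n + h·q'.
0.000000: (0.500000, -1.000000); f=(1.640000, 0.500000) → (1.041200, -0.835000)
(p(0.33), q(0.33)) ≈ (1.0412, -0.8350)

1.0412, -0.8350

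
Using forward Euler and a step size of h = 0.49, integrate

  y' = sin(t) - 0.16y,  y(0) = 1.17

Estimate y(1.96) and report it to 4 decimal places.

1.9024

Euler: y_{n+1} = y_n + h·f(t_n, y_n).
t=0.000000, y=1.170000: f=-0.187200 → y ← 1.170000 + 0.49·(-0.187200) = 1.078272
t=0.490000, y=1.078272: f=0.298102 → y ← 1.078272 + 0.49·0.298102 = 1.224342
t=0.980000, y=1.224342: f=0.634603 → y ← 1.224342 + 0.49·0.634603 = 1.535297
t=1.470000, y=1.535297: f=0.749277 → y ← 1.535297 + 0.49·0.749277 = 1.902443
y(1.96) ≈ 1.9024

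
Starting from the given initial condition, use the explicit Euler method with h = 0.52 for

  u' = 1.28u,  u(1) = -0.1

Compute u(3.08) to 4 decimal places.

Euler: u_{n+1} = u_n + h·f(t_n, u_n).
t=1.000000, u=-0.100000: f=-0.128000 → u ← -0.100000 + 0.52·(-0.128000) = -0.166560
t=1.520000, u=-0.166560: f=-0.213197 → u ← -0.166560 + 0.52·(-0.213197) = -0.277422
t=2.040000, u=-0.277422: f=-0.355101 → u ← -0.277422 + 0.52·(-0.355101) = -0.462075
t=2.560000, u=-0.462075: f=-0.591456 → u ← -0.462075 + 0.52·(-0.591456) = -0.769632
u(3.08) ≈ -0.7696

-0.7696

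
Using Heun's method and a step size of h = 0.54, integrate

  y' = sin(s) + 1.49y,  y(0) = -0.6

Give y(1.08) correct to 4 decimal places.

Heun: k1 = f(s_n, y_n); k2 = f(s_n + h, y_n + h·k1); y_{n+1} = y_n + (h/2)·(k1 + k2).
s=0.000000, y=-0.600000:
  k1 = f(0.000000, -0.600000) = -0.894000
  k2 = f(0.540000, -1.082760) = -1.099176
  y ← -0.600000 + (0.54/2)·(-0.894000 + (-1.099176)) = -1.138158
s=0.540000, y=-1.138158:
  k1 = f(0.540000, -1.138158) = -1.181719
  k2 = f(1.080000, -1.776286) = -1.764708
  y ← -1.138158 + (0.54/2)·(-1.181719 + (-1.764708)) = -1.933693
y(1.08) ≈ -1.9337

-1.9337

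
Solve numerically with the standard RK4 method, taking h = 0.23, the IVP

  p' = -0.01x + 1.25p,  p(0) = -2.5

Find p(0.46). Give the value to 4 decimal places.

-4.4440

RK4: k1 = f(x_n, p_n); k2 = f(x_n + h/2, p_n + (h/2)·k1); k3 = f(x_n + h/2, p_n + (h/2)·k2); k4 = f(x_n + h, p_n + h·k3); p_{n+1} = p_n + (h/6)·(k1 + 2k2 + 2k3 + k4).
x=0.000000, p=-2.500000:
  k1 = f(0.000000, -2.500000) = -3.125000
  k2 = f(0.115000, -2.859375) = -3.575369
  k3 = f(0.115000, -2.911167) = -3.640109
  k4 = f(0.230000, -3.337225) = -4.173831
  p ← -2.500000 + (0.23/6)·(k1 + 2k2 + 2k3 + k4) = -3.332975
x=0.230000, p=-3.332975:
  k1 = f(0.230000, -3.332975) = -4.168519
  k2 = f(0.345000, -3.812355) = -4.768894
  k3 = f(0.345000, -3.881398) = -4.855197
  k4 = f(0.460000, -4.449671) = -5.566688
  p ← -3.332975 + (0.23/6)·(k1 + 2k2 + 2k3 + k4) = -4.444005
p(0.46) ≈ -4.4440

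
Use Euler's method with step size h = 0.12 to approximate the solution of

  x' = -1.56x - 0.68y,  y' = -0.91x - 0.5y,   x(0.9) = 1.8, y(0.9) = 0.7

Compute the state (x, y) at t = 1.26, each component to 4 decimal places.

0.8753, 0.1427

Euler on (x,y): x_{n+1} = x_n + h·x', y_{n+1} = y_n + h·y'.
0.900000: (1.800000, 0.700000); f=(-3.284000, -1.988000) → (1.405920, 0.461440)
1.020000: (1.405920, 0.461440); f=(-2.507014, -1.510107) → (1.105078, 0.280227)
1.140000: (1.105078, 0.280227); f=(-1.914477, -1.145735) → (0.875341, 0.142739)
(x(1.26), y(1.26)) ≈ (0.8753, 0.1427)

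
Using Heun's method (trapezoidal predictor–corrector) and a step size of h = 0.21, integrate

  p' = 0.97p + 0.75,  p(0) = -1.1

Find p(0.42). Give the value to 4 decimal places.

Heun: k1 = f(x_n, p_n); k2 = f(x_n + h, p_n + h·k1); p_{n+1} = p_n + (h/2)·(k1 + k2).
x=0.000000, p=-1.100000:
  k1 = f(0.000000, -1.100000) = -0.317000
  k2 = f(0.210000, -1.166570) = -0.381573
  p ← -1.100000 + (0.21/2)·(-0.317000 + (-0.381573)) = -1.173350
x=0.210000, p=-1.173350:
  k1 = f(0.210000, -1.173350) = -0.388150
  k2 = f(0.420000, -1.254862) = -0.467216
  p ← -1.173350 + (0.21/2)·(-0.388150 + (-0.467216)) = -1.263164
p(0.42) ≈ -1.2632

-1.2632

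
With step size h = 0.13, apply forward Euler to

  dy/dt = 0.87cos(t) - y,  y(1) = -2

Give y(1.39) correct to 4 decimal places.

-1.1942

Euler: y_{n+1} = y_n + h·f(t_n, y_n).
t=1.000000, y=-2.000000: f=2.470063 → y ← -2.000000 + 0.13·2.470063 = -1.678892
t=1.130000, y=-1.678892: f=2.050086 → y ← -1.678892 + 0.13·2.050086 = -1.412381
t=1.260000, y=-1.412381: f=1.678441 → y ← -1.412381 + 0.13·1.678441 = -1.194183
y(1.39) ≈ -1.1942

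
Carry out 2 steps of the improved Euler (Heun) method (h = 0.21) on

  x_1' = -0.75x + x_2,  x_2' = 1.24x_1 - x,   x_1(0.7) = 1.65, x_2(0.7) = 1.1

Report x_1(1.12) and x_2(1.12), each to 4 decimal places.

Heun on (x_1,x_2): k1 = f(x_n, state_n); k2 = f(x_n + h, state_n + h·k1); state_{n+1} = state_n + (h/2)·(k1 + k2).
0.700000: (1.650000, 1.100000)
  k1 = (0.575000, 1.346000)
  predictor → (1.770750, 1.382660)
  k2 = (0.700160, 1.285730)
  → (1.783892, 1.376332)
0.910000: (1.783892, 1.376332)
  k1 = (0.693832, 1.302026)
  predictor → (1.929596, 1.649757)
  k2 = (0.809757, 1.272700)
  → (1.941769, 1.646678)
(x_1(1.12), x_2(1.12)) ≈ (1.9418, 1.6467)

1.9418, 1.6467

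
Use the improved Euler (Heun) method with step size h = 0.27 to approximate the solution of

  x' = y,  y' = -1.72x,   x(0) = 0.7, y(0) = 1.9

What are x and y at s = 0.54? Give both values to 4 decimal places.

1.4889, 0.8216

Heun on (x,y): k1 = f(s_n, state_n); k2 = f(s_n + h, state_n + h·k1); state_{n+1} = state_n + (h/2)·(k1 + k2).
0.000000: (0.700000, 1.900000)
  k1 = (1.900000, -1.204000)
  predictor → (1.213000, 1.574920)
  k2 = (1.574920, -2.086360)
  → (1.169114, 1.455801)
0.270000: (1.169114, 1.455801)
  k1 = (1.455801, -2.010876)
  predictor → (1.562181, 0.912865)
  k2 = (0.912865, -2.686951)
  → (1.488884, 0.821595)
(x(0.54), y(0.54)) ≈ (1.4889, 0.8216)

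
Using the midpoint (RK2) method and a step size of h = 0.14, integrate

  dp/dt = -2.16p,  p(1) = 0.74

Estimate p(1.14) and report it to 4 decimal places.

0.5501

Midpoint: k1 = f(t_n, p_n); k2 = f(t_n + h/2, p_n + (h/2)·k1); p_{n+1} = p_n + h·k2.
t=1.000000, p=0.740000:
  k1 = f(1.000000, 0.740000) = -1.598400
  k2 = f(1.070000, 0.628112) = -1.356722
  p ← 0.740000 + 0.14·(-1.356722) = 0.550059
p(1.14) ≈ 0.5501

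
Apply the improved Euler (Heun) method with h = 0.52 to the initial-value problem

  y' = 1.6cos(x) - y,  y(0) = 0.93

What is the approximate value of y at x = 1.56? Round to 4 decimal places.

Heun: k1 = f(x_n, y_n); k2 = f(x_n + h, y_n + h·k1); y_{n+1} = y_n + (h/2)·(k1 + k2).
x=0.000000, y=0.930000:
  k1 = f(0.000000, 0.930000) = 0.670000
  k2 = f(0.520000, 1.278400) = 0.110111
  y ← 0.930000 + (0.52/2)·(0.670000 + 0.110111) = 1.132829
x=0.520000, y=1.132829:
  k1 = f(0.520000, 1.132829) = 0.255682
  k2 = f(1.040000, 1.265783) = -0.455831
  y ← 1.132829 + (0.52/2)·(0.255682 + (-0.455831)) = 1.080790
x=1.040000, y=1.080790:
  k1 = f(1.040000, 1.080790) = -0.270838
  k2 = f(1.560000, 0.939954) = -0.922681
  y ← 1.080790 + (0.52/2)·(-0.270838 + (-0.922681)) = 0.770475
y(1.56) ≈ 0.7705

0.7705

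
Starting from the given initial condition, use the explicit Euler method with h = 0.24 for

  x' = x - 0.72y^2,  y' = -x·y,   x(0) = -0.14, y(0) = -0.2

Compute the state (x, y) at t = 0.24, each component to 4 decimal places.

Euler on (x,y): x_{n+1} = x_n + h·x', y_{n+1} = y_n + h·y'.
0.000000: (-0.140000, -0.200000); f=(-0.168800, -0.028000) → (-0.180512, -0.206720)
(x(0.24), y(0.24)) ≈ (-0.1805, -0.2067)

-0.1805, -0.2067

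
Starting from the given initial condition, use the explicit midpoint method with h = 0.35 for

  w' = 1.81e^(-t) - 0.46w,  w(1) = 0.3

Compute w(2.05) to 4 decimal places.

0.5079

Midpoint: k1 = f(t_n, w_n); k2 = f(t_n + h/2, w_n + (h/2)·k1); w_{n+1} = w_n + h·k2.
t=1.000000, w=0.300000:
  k1 = f(1.000000, 0.300000) = 0.527862
  k2 = f(1.175000, 0.392376) = 0.378469
  w ← 0.300000 + 0.35·0.378469 = 0.432464
t=1.350000, w=0.432464:
  k1 = f(1.350000, 0.432464) = 0.270291
  k2 = f(1.525000, 0.479765) = 0.173202
  w ← 0.432464 + 0.35·0.173202 = 0.493085
t=1.700000, w=0.493085:
  k1 = f(1.700000, 0.493085) = 0.103838
  k2 = f(1.875000, 0.511257) = 0.042394
  w ← 0.493085 + 0.35·0.042394 = 0.507923
w(2.05) ≈ 0.5079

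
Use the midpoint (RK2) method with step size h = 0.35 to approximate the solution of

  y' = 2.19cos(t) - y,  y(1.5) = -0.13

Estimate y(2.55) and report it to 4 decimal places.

Midpoint: k1 = f(t_n, y_n); k2 = f(t_n + h/2, y_n + (h/2)·k1); y_{n+1} = y_n + h·k2.
t=1.500000, y=-0.130000:
  k1 = f(1.500000, -0.130000) = 0.284914
  k2 = f(1.675000, -0.080140) = -0.147653
  y ← -0.130000 + 0.35·(-0.147653) = -0.181679
t=1.850000, y=-0.181679:
  k1 = f(1.850000, -0.181679) = -0.421864
  k2 = f(2.025000, -0.255505) = -0.705351
  y ← -0.181679 + 0.35·(-0.705351) = -0.428551
t=2.200000, y=-0.428551:
  k1 = f(2.200000, -0.428551) = -0.860266
  k2 = f(2.375000, -0.579098) = -0.998312
  y ← -0.428551 + 0.35·(-0.998312) = -0.777961
y(2.55) ≈ -0.7780

-0.7780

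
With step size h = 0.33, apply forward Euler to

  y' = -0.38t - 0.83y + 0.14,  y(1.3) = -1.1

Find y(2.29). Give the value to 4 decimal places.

Euler: y_{n+1} = y_n + h·f(t_n, y_n).
t=1.300000, y=-1.100000: f=0.559000 → y ← -1.100000 + 0.33·0.559000 = -0.915530
t=1.630000, y=-0.915530: f=0.280490 → y ← -0.915530 + 0.33·0.280490 = -0.822968
t=1.960000, y=-0.822968: f=0.078264 → y ← -0.822968 + 0.33·0.078264 = -0.797141
y(2.29) ≈ -0.7971

-0.7971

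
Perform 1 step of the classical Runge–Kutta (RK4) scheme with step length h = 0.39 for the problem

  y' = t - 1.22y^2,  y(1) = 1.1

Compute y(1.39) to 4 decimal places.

RK4: k1 = f(t_n, y_n); k2 = f(t_n + h/2, y_n + (h/2)·k1); k3 = f(t_n + h/2, y_n + (h/2)·k2); k4 = f(t_n + h, y_n + h·k3); y_{n+1} = y_n + (h/6)·(k1 + 2k2 + 2k3 + k4).
t=1.000000, y=1.100000:
  k1 = f(1.000000, 1.100000) = -0.476200
  k2 = f(1.195000, 1.007141) = -0.042486
  k3 = f(1.195000, 1.091715) = -0.259047
  k4 = f(1.390000, 0.998972) = 0.172508
  y ← 1.100000 + (0.39/6)·(k1 + 2k2 + 2k3 + k4) = 1.041061
y(1.39) ≈ 1.0411

1.0411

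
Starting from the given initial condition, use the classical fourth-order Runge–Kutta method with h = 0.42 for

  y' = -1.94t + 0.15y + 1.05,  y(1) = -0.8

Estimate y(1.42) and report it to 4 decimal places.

-1.4126

RK4: k1 = f(t_n, y_n); k2 = f(t_n + h/2, y_n + (h/2)·k1); k3 = f(t_n + h/2, y_n + (h/2)·k2); k4 = f(t_n + h, y_n + h·k3); y_{n+1} = y_n + (h/6)·(k1 + 2k2 + 2k3 + k4).
t=1.000000, y=-0.800000:
  k1 = f(1.000000, -0.800000) = -1.010000
  k2 = f(1.210000, -1.012100) = -1.449215
  k3 = f(1.210000, -1.104335) = -1.463050
  k4 = f(1.420000, -1.414481) = -1.916972
  y ← -0.800000 + (0.42/6)·(k1 + 2k2 + 2k3 + k4) = -1.412605
y(1.42) ≈ -1.4126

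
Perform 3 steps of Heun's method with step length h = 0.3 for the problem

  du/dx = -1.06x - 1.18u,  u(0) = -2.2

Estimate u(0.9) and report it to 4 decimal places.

Heun: k1 = f(x_n, u_n); k2 = f(x_n + h, u_n + h·k1); u_{n+1} = u_n + (h/2)·(k1 + k2).
x=0.000000, u=-2.200000:
  k1 = f(0.000000, -2.200000) = 2.596000
  k2 = f(0.300000, -1.421200) = 1.359016
  u ← -2.200000 + (0.3/2)·(2.596000 + 1.359016) = -1.606748
x=0.300000, u=-1.606748:
  k1 = f(0.300000, -1.606748) = 1.577962
  k2 = f(0.600000, -1.133359) = 0.701364
  u ← -1.606748 + (0.3/2)·(1.577962 + 0.701364) = -1.264849
x=0.600000, u=-1.264849:
  k1 = f(0.600000, -1.264849) = 0.856522
  k2 = f(0.900000, -1.007892) = 0.235313
  u ← -1.264849 + (0.3/2)·(0.856522 + 0.235313) = -1.101074
u(0.9) ≈ -1.1011

-1.1011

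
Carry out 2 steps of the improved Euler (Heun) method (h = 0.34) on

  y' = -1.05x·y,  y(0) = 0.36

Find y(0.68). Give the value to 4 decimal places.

0.2816

Heun: k1 = f(x_n, y_n); k2 = f(x_n + h, y_n + h·k1); y_{n+1} = y_n + (h/2)·(k1 + k2).
x=0.000000, y=0.360000:
  k1 = f(0.000000, 0.360000) = 0.000000
  k2 = f(0.340000, 0.360000) = -0.128520
  y ← 0.360000 + (0.34/2)·(0.000000 + (-0.128520)) = 0.338152
x=0.340000, y=0.338152:
  k1 = f(0.340000, 0.338152) = -0.120720
  k2 = f(0.680000, 0.297107) = -0.212134
  y ← 0.338152 + (0.34/2)·(-0.120720 + (-0.212134)) = 0.281566
y(0.68) ≈ 0.2816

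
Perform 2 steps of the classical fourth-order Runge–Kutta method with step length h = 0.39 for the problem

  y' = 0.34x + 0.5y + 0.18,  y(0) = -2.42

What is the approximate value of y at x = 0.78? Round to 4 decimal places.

RK4: k1 = f(x_n, y_n); k2 = f(x_n + h/2, y_n + (h/2)·k1); k3 = f(x_n + h/2, y_n + (h/2)·k2); k4 = f(x_n + h, y_n + h·k3); y_{n+1} = y_n + (h/6)·(k1 + 2k2 + 2k3 + k4).
x=0.000000, y=-2.420000:
  k1 = f(0.000000, -2.420000) = -1.030000
  k2 = f(0.195000, -2.620850) = -1.064125
  k3 = f(0.195000, -2.627504) = -1.067452
  k4 = f(0.390000, -2.836306) = -1.105553
  y ← -2.420000 + (0.39/6)·(k1 + 2k2 + 2k3 + k4) = -2.835916
x=0.390000, y=-2.835916:
  k1 = f(0.390000, -2.835916) = -1.105358
  k2 = f(0.585000, -3.051461) = -1.146830
  k3 = f(0.585000, -3.059548) = -1.150874
  k4 = f(0.780000, -3.284757) = -1.197178
  y ← -2.835916 + (0.39/6)·(k1 + 2k2 + 2k3 + k4) = -3.284282
y(0.78) ≈ -3.2843

-3.2843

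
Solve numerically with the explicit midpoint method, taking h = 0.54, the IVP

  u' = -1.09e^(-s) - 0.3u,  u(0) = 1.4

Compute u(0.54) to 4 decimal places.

0.7899

Midpoint: k1 = f(s_n, u_n); k2 = f(s_n + h/2, u_n + (h/2)·k1); u_{n+1} = u_n + h·k2.
s=0.000000, u=1.400000:
  k1 = f(0.000000, 1.400000) = -1.510000
  k2 = f(0.270000, 0.992300) = -1.129774
  u ← 1.400000 + 0.54·(-1.129774) = 0.789922
u(0.54) ≈ 0.7899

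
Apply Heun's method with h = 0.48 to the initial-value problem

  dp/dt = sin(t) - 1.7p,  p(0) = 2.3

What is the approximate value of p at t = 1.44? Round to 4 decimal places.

0.7336

Heun: k1 = f(t_n, p_n); k2 = f(t_n + h, p_n + h·k1); p_{n+1} = p_n + (h/2)·(k1 + k2).
t=0.000000, p=2.300000:
  k1 = f(0.000000, 2.300000) = -3.910000
  k2 = f(0.480000, 0.423200) = -0.257661
  p ← 2.300000 + (0.48/2)·(-3.910000 + (-0.257661)) = 1.299761
t=0.480000, p=1.299761:
  k1 = f(0.480000, 1.299761) = -1.747815
  k2 = f(0.960000, 0.460810) = 0.035814
  p ← 1.299761 + (0.48/2)·(-1.747815 + 0.035814) = 0.888881
t=0.960000, p=0.888881:
  k1 = f(0.960000, 0.888881) = -0.691906
  k2 = f(1.440000, 0.556766) = 0.044956
  p ← 0.888881 + (0.48/2)·(-0.691906 + 0.044956) = 0.733613
p(1.44) ≈ 0.7336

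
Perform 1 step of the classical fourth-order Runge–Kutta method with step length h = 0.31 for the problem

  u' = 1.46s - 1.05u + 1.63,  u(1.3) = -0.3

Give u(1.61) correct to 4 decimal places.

RK4: k1 = f(s_n, u_n); k2 = f(s_n + h/2, u_n + (h/2)·k1); k3 = f(s_n + h/2, u_n + (h/2)·k2); k4 = f(s_n + h, u_n + h·k3); u_{n+1} = u_n + (h/6)·(k1 + 2k2 + 2k3 + k4).
s=1.300000, u=-0.300000:
  k1 = f(1.300000, -0.300000) = 3.843000
  k2 = f(1.455000, 0.295665) = 3.443852
  k3 = f(1.455000, 0.233797) = 3.508813
  k4 = f(1.610000, 0.787732) = 3.153481
  u ← -0.300000 + (0.31/6)·(k1 + 2k2 + 2k3 + k4) = 0.779927
u(1.61) ≈ 0.7799

0.7799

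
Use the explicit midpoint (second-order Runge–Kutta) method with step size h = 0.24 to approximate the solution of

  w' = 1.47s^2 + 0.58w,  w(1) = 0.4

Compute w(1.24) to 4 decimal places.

Midpoint: k1 = f(s_n, w_n); k2 = f(s_n + h/2, w_n + (h/2)·k1); w_{n+1} = w_n + h·k2.
s=1.000000, w=0.400000:
  k1 = f(1.000000, 0.400000) = 1.702000
  k2 = f(1.120000, 0.604240) = 2.194427
  w ← 0.400000 + 0.24·2.194427 = 0.926663
w(1.24) ≈ 0.9267

0.9267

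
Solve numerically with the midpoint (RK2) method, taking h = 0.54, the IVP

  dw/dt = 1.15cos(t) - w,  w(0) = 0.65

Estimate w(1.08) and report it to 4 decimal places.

Midpoint: k1 = f(t_n, w_n); k2 = f(t_n + h/2, w_n + (h/2)·k1); w_{n+1} = w_n + h·k2.
t=0.000000, w=0.650000:
  k1 = f(0.000000, 0.650000) = 0.500000
  k2 = f(0.270000, 0.785000) = 0.323337
  w ← 0.650000 + 0.54·0.323337 = 0.824602
t=0.540000, w=0.824602:
  k1 = f(0.540000, 0.824602) = 0.161763
  k2 = f(0.810000, 0.868278) = -0.075355
  w ← 0.824602 + 0.54·(-0.075355) = 0.783910
w(1.08) ≈ 0.7839

0.7839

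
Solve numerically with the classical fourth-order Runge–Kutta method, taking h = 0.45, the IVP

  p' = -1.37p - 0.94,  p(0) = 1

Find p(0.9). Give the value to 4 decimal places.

-0.1935

RK4: k1 = f(t_n, p_n); k2 = f(t_n + h/2, p_n + (h/2)·k1); k3 = f(t_n + h/2, p_n + (h/2)·k2); k4 = f(t_n + h, p_n + h·k3); p_{n+1} = p_n + (h/6)·(k1 + 2k2 + 2k3 + k4).
t=0.000000, p=1.000000:
  k1 = f(0.000000, 1.000000) = -2.310000
  k2 = f(0.225000, 0.480250) = -1.597942
  k3 = f(0.225000, 0.640463) = -1.817434
  k4 = f(0.450000, 0.182155) = -1.189552
  p ← 1.000000 + (0.45/6)·(k1 + 2k2 + 2k3 + k4) = 0.225227
t=0.450000, p=0.225227:
  k1 = f(0.450000, 0.225227) = -1.248561
  k2 = f(0.675000, -0.055699) = -0.863692
  k3 = f(0.675000, 0.030896) = -0.982328
  k4 = f(0.900000, -0.216821) = -0.642956
  p ← 0.225227 + (0.45/6)·(k1 + 2k2 + 2k3 + k4) = -0.193540
p(0.9) ≈ -0.1935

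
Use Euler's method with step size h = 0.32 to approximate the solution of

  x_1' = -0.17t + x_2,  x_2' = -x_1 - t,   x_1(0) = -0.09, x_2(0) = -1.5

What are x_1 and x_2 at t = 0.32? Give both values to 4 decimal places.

Euler on (x_1,x_2): x_1_{n+1} = x_1_n + h·x_1', x_2_{n+1} = x_2_n + h·x_2'.
0.000000: (-0.090000, -1.500000); f=(-1.500000, 0.090000) → (-0.570000, -1.471200)
(x_1(0.32), x_2(0.32)) ≈ (-0.5700, -1.4712)

-0.5700, -1.4712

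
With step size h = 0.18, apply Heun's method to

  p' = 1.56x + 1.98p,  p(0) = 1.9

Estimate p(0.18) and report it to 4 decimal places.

Heun: k1 = f(x_n, p_n); k2 = f(x_n + h, p_n + h·k1); p_{n+1} = p_n + (h/2)·(k1 + k2).
x=0.000000, p=1.900000:
  k1 = f(0.000000, 1.900000) = 3.762000
  k2 = f(0.180000, 2.577160) = 5.383577
  p ← 1.900000 + (0.18/2)·(3.762000 + 5.383577) = 2.723102
p(0.18) ≈ 2.7231

2.7231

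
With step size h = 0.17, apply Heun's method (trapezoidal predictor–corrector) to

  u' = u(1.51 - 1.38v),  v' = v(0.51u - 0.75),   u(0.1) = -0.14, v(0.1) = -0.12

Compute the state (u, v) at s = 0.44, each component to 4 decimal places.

-0.2442, -0.0901

Heun on (u,v): k1 = f(s_n, state_n); k2 = f(s_n + h, state_n + h·k1); state_{n+1} = state_n + (h/2)·(k1 + k2).
0.100000: (-0.140000, -0.120000)
  k1 = (-0.234584, 0.098568)
  predictor → (-0.179879, -0.103243)
  k2 = (-0.297246, 0.086904)
  → (-0.185206, -0.104235)
0.270000: (-0.185206, -0.104235)
  k1 = (-0.306301, 0.088022)
  predictor → (-0.237277, -0.089271)
  k2 = (-0.387519, 0.077756)
  → (-0.244180, -0.090144)
(u(0.44), v(0.44)) ≈ (-0.2442, -0.0901)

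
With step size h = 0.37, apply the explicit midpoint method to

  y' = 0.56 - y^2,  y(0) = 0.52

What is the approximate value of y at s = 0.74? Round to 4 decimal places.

Midpoint: k1 = f(s_n, y_n); k2 = f(s_n + h/2, y_n + (h/2)·k1); y_{n+1} = y_n + h·k2.
s=0.000000, y=0.520000:
  k1 = f(0.000000, 0.520000) = 0.289600
  k2 = f(0.185000, 0.573576) = 0.231011
  y ← 0.520000 + 0.37·0.231011 = 0.605474
s=0.370000, y=0.605474:
  k1 = f(0.370000, 0.605474) = 0.193401
  k2 = f(0.555000, 0.641253) = 0.148794
  y ← 0.605474 + 0.37·0.148794 = 0.660528
y(0.74) ≈ 0.6605

0.6605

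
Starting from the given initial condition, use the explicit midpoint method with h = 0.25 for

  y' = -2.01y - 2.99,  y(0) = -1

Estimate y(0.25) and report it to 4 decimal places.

Midpoint: k1 = f(t_n, y_n); k2 = f(t_n + h/2, y_n + (h/2)·k1); y_{n+1} = y_n + h·k2.
t=0.000000, y=-1.000000:
  k1 = f(0.000000, -1.000000) = -0.980000
  k2 = f(0.125000, -1.122500) = -0.733775
  y ← -1.000000 + 0.25·(-0.733775) = -1.183444
y(0.25) ≈ -1.1834

-1.1834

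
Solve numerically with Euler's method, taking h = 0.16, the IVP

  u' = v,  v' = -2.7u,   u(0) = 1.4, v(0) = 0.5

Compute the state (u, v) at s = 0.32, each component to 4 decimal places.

1.4632, -0.7442

Euler on (u,v): u_{n+1} = u_n + h·u', v_{n+1} = v_n + h·v'.
0.000000: (1.400000, 0.500000); f=(0.500000, -3.780000) → (1.480000, -0.104800)
0.160000: (1.480000, -0.104800); f=(-0.104800, -3.996000) → (1.463232, -0.744160)
(u(0.32), v(0.32)) ≈ (1.4632, -0.7442)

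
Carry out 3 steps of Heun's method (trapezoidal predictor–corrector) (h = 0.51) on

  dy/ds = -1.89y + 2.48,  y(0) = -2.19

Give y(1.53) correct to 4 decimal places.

Heun: k1 = f(s_n, y_n); k2 = f(s_n + h, y_n + h·k1); y_{n+1} = y_n + (h/2)·(k1 + k2).
s=0.000000, y=-2.190000:
  k1 = f(0.000000, -2.190000) = 6.619100
  k2 = f(0.510000, 1.185741) = 0.238950
  y ← -2.190000 + (0.51/2)·(6.619100 + 0.238950) = -0.441197
s=0.510000, y=-0.441197:
  k1 = f(0.510000, -0.441197) = 3.313863
  k2 = f(1.020000, 1.248873) = 0.119630
  y ← -0.441197 + (0.51/2)·(3.313863 + 0.119630) = 0.434343
s=1.020000, y=0.434343:
  k1 = f(1.020000, 0.434343) = 1.659091
  k2 = f(1.530000, 1.280480) = 0.059893
  y ← 0.434343 + (0.51/2)·(1.659091 + 0.059893) = 0.872684
y(1.53) ≈ 0.8727

0.8727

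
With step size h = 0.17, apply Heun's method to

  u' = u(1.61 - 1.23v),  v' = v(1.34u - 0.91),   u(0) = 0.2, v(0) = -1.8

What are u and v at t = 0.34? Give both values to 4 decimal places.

0.6529, -1.5642

Heun on (u,v): k1 = f(t_n, state_n); k2 = f(t_n + h, state_n + h·k1); state_{n+1} = state_n + (h/2)·(k1 + k2).
0.000000: (0.200000, -1.800000)
  k1 = (0.764800, 1.155600)
  predictor → (0.330016, -1.603548)
  k2 = (1.182237, 0.750105)
  → (0.365498, -1.638015)
0.170000: (0.365498, -1.638015)
  k1 = (1.324843, 0.688347)
  predictor → (0.590721, -1.520996)
  k2 = (2.056198, 0.180137)
  → (0.652887, -1.564194)
(u(0.34), v(0.34)) ≈ (0.6529, -1.5642)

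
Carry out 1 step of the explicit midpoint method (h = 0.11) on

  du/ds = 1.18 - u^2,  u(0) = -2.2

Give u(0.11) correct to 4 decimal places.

-2.7045

Midpoint: k1 = f(s_n, u_n); k2 = f(s_n + h/2, u_n + (h/2)·k1); u_{n+1} = u_n + h·k2.
s=0.000000, u=-2.200000:
  k1 = f(0.000000, -2.200000) = -3.660000
  k2 = f(0.055000, -2.401300) = -4.586242
  u ← -2.200000 + 0.11·(-4.586242) = -2.704487
u(0.11) ≈ -2.7045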